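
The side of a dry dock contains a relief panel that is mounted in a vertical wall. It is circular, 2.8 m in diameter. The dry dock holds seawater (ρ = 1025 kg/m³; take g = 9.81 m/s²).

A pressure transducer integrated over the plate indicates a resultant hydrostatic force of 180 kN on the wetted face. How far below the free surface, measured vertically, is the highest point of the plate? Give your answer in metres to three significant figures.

γ = ρg = 1025 × 9.81 / 1000 = 10.05525 kN/m³.
A = π(1.4)² = 6.15752 m².
From F = γ·h_c·A, the centroid depth is h_c = 180/(10.05525 × 6.15752) = 2.90719 m.
The centroid is at the centre, 1.4 m below the top of the plate, so the highest point sits at h_top = 2.90719 − 1.4 = 1.50719 m below the surface.

d_top ≈ 1.51 m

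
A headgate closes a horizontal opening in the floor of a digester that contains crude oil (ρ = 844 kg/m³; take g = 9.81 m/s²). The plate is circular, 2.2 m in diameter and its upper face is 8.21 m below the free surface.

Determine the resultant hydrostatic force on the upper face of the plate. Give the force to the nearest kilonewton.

γ = ρg = 844 × 9.81 / 1000 = 8.27964 kN/m³.
The plate is horizontal, so pressure is uniform at p = γ·h = 8.27964 × 8.21 = 67.9758 kN/m².
A = π(1.1)² = 3.80133 m².
F = p·A = 67.9758 × 3.80133 = 258.398 kN.

F ≈ 258 kN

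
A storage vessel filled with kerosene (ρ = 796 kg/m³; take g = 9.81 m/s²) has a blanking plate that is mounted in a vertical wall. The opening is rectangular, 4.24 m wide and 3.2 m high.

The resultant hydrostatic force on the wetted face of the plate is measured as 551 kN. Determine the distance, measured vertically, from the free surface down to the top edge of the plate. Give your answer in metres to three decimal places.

d_top ≈ 3.601 m

γ = ρg = 796 × 9.81 / 1000 = 7.80876 kN/m³.
A = 4.24 × 3.2 = 13.568 m².
From F = γ·h_c·A, the centroid depth is h_c = 551/(7.80876 × 13.568) = 5.2006 m.
The centroid lies 3.2/2 = 1.6 m below the top edge, so the top edge sits at h_top = 5.2006 − 1.6 = 3.6006 m below the surface.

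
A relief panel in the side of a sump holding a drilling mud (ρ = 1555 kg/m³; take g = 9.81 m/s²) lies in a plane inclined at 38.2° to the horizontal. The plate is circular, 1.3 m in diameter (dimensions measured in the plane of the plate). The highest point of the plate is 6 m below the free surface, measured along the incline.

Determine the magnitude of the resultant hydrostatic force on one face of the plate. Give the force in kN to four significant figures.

F ≈ 83.27 kN

γ = ρg = 1555 × 9.81 / 1000 = 15.25455 kN/m³.
Let θ = 38.2° be the plate's angle to the horizontal; measure y along the incline from where the plane meets the free surface. Vertical depth h = y·sinθ with sinθ = 0.618408.
The centroid is at the centre, 0.65 m below the top of the plate, so y_c = 6 + 0.65 = 6.65 m and h_c = 6.65 × 0.618408 = 4.11241 m.
A = π(0.65)² = 1.32732 m².
Resultant F = γ·h_c·A = 15.25455 × 4.11241 × 1.32732 = 83.2667 kN.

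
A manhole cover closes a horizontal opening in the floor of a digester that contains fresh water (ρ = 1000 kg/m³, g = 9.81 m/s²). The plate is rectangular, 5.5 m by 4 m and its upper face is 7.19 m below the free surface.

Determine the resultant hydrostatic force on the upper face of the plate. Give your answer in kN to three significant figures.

γ = ρg = 1000 × 9.81 = 9810 N/m³ = 9.81 kN/m³.
The plate is horizontal, so pressure is uniform at p = γ·h = 9.81 × 7.19 = 70.5339 kN/m².
A = 5.5 × 4 = 22 m².
F = p·A = 70.5339 × 22 = 1551.75 kN.

F ≈ 1550 kN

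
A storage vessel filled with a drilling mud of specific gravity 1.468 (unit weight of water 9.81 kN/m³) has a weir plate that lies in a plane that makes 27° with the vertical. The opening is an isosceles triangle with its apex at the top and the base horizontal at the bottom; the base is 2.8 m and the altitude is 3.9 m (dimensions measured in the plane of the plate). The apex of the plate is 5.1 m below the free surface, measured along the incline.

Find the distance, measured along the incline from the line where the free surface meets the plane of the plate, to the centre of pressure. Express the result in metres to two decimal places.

γ = 1.468 × 9.81 = 14.40108 kN/m³.
The plate makes 27° with the vertical, i.e. θ = 90° − 27° = 63° to the horizontal. Measuring y along the incline from the free-surface line, vertical depth h = y·sinθ with sinθ = 0.891007.
With the apex up, the centroid sits 2h/3 = 2 × 3.9/3 = 2.6 m below the apex, so y_c = 5.1 + 2.6 = 7.7 m and h_c = 7.7 × 0.891007 = 6.86075 m.
A = ½ × 2.8 × 3.9 = 5.46 m².
Resultant F = γ·h_c·A = 14.40108 × 6.86075 × 5.46 = 539.46 kN.
I_c = b·h³/36 = 2.8 × 3.9³/36 = 4.6137 m⁴.
Centre of pressure: y_p = y_c + I_c/(y_c·A) = 7.7 + 4.6137/(7.7 × 5.46) = 7.7 + 0.10974 = 7.80974 m along the plane.

y_p = 7.81 m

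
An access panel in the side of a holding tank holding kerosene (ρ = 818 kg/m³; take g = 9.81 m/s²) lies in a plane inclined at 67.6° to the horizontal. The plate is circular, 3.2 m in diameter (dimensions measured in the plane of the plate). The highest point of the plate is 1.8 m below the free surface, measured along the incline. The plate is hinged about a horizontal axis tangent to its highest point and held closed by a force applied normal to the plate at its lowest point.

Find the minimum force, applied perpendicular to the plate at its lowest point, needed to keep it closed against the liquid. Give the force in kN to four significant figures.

γ = ρg = 818 × 9.81 / 1000 = 8.02458 kN/m³.
Let θ = 67.6° be the plate's angle to the horizontal; measure y along the incline from where the plane meets the free surface. Vertical depth h = y·sinθ with sinθ = 0.924546.
The centroid is at the centre, 1.6 m below the top of the plate, so y_c = 1.8 + 1.6 = 3.4 m and h_c = 3.4 × 0.924546 = 3.14346 m.
A = π(1.6)² = 8.04248 m².
Resultant F = γ·h_c·A = 8.02458 × 3.14346 × 8.04248 = 202.871 kN.
I_c = πr⁴/4 = π × 1.6⁴/4 = 5.14719 m⁴.
Centre of pressure: y_p = y_c + I_c/(y_c·A) = 3.4 + 5.14719/(3.4 × 8.04248) = 3.4 + 0.188235 = 3.58824 m along the plane.
The resultant acts 1.6 + 0.188235 = 1.78824 m (along the plate) below the hinge at the top edge, so the moment about the hinge is M = F × 1.78824 = 202.871 × 1.78824 = 362.782 kN·m.
A normal force at the bottom, 3.2 m from the hinge, must supply this moment: P = 362.782/3.2 = 113.369 kN.

P ≈ 113.4 kN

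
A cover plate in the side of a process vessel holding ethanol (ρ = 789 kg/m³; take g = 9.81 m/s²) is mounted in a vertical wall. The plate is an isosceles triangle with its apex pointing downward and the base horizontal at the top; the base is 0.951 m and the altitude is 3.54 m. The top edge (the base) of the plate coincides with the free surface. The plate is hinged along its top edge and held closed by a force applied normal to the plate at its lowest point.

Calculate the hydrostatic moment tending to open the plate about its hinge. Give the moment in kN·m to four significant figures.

γ = ρg = 789 × 9.81 / 1000 = 7.74009 kN/m³.
With the apex down, the centroid sits h/3 = 3.54/3 = 1.18 m below the base (the top edge), so the centroid depth is h_c = 1.18 m.
A = ½ × 0.951 × 3.54 = 1.68327 m².
Resultant F = γ·h_c·A = 7.74009 × 1.18 × 1.68327 = 15.3738 kN.
I_c = b·h³/36 = 0.951 × 3.54³/36 = 1.17189 m⁴.
Centre of pressure: y_p = y_c + I_c/(y_c·A) = 1.18 + 1.17189/(1.18 × 1.68327) = 1.18 + 0.589999 = 1.77 m along the plane.
The resultant acts 1.18 + 0.589999 = 1.77 m (along the plate) below the hinge at the top edge, so the moment about the hinge is M = F × 1.77 = 15.3738 × 1.77 = 27.2116 kN·m.

M ≈ 27.21 kN·m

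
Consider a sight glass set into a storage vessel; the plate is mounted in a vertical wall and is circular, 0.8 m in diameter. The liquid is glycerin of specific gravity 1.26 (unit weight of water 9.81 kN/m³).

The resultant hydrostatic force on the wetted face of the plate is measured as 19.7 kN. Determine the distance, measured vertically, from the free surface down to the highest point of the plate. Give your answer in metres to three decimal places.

γ = 1.26 × 9.81 = 12.3606 kN/m³.
A = π(0.4)² = 0.502655 m².
From F = γ·h_c·A, the centroid depth is h_c = 19.7/(12.3606 × 0.502655) = 3.17071 m.
The centroid is at the centre, 0.4 m below the top of the plate, so the highest point sits at h_top = 3.17071 − 0.4 = 2.77071 m below the surface.

d_top ≈ 2.771 m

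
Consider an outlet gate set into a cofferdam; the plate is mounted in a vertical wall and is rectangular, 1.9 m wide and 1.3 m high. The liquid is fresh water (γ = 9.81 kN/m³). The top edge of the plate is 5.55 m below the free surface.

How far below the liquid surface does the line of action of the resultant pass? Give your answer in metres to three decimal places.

γ = 9.81 kN/m³.
The centroid lies 1.3/2 = 0.65 m below the top edge, so the centroid depth is h_c = 5.55 + 0.65 = 6.2 m.
A = 1.9 × 1.3 = 2.47 m².
Resultant F = γ·h_c·A = 9.81 × 6.2 × 2.47 = 150.23 kN.
I_c = b·h³/12 = 1.9 × 1.3³/12 = 0.347858 m⁴.
Centre of pressure: y_p = y_c + I_c/(y_c·A) = 6.2 + 0.347858/(6.2 × 2.47) = 6.2 + 0.022715 = 6.22271 m along the plane.

h_p = 6.223 m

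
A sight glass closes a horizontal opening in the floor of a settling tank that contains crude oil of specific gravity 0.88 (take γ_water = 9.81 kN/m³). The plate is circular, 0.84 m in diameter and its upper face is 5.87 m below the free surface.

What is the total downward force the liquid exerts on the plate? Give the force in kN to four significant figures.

γ = 0.88 × 9.81 = 8.6328 kN/m³.
The plate is horizontal, so pressure is uniform at p = γ·h = 8.6328 × 5.87 = 50.6745 kN/m².
A = π(0.42)² = 0.554177 m².
F = p·A = 50.6745 × 0.554177 = 28.0826 kN.

F ≈ 28.08 kN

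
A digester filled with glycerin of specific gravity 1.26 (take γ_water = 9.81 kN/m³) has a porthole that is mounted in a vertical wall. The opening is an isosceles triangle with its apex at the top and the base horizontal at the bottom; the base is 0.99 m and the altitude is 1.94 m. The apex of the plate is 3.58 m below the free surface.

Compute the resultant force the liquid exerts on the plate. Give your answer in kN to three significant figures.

F ≈ 57.8 kN

γ = 1.26 × 9.81 = 12.3606 kN/m³.
With the apex up, the centroid sits 2h/3 = 2 × 1.94/3 = 1.29333 m below the apex, so the centroid depth is h_c = 3.58 + 1.29333 = 4.87333 m.
A = ½ × 0.99 × 1.94 = 0.9603 m².
Resultant F = γ·h_c·A = 12.3606 × 4.87333 × 0.9603 = 57.8459 kN.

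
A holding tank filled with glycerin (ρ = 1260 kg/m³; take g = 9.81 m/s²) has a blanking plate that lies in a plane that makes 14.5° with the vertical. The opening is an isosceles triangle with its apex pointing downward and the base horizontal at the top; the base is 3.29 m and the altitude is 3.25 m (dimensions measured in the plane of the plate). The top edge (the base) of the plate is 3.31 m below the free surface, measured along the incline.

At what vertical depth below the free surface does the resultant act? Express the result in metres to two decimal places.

γ = ρg = 1260 × 9.81 / 1000 = 12.3606 kN/m³.
The plate makes 14.5° with the vertical, i.e. θ = 90° − 14.5° = 75.5° to the horizontal. Measuring y along the incline from the free-surface line, vertical depth h = y·sinθ with sinθ = 0.968148.
With the apex down, the centroid sits h/3 = 3.25/3 = 1.08333 m below the base (the top edge), so y_c = 3.31 + 1.08333 = 4.39333 m and h_c = 4.39333 × 0.968148 = 4.25339 m.
A = ½ × 3.29 × 3.25 = 5.34625 m².
Resultant F = γ·h_c·A = 12.3606 × 4.25339 × 5.34625 = 281.076 kN.
I_c = b·h³/36 = 3.29 × 3.25³/36 = 3.13721 m⁴.
Centre of pressure: y_p = y_c + I_c/(y_c·A) = 4.39333 + 3.13721/(4.39333 × 5.34625) = 4.39333 + 0.133567 = 4.5269 m along the plane.
Vertically, h_p = y_p·sinθ = 4.5269 × 0.968148 = 4.38271 m.

h_p = 4.38 m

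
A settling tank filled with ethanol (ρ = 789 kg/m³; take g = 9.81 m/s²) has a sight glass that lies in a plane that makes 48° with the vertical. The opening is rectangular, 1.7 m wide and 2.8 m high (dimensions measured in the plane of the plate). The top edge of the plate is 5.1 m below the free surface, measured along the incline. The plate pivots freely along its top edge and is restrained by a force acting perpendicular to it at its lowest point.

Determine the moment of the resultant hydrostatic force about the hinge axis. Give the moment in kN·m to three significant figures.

M ≈ 240 kN·m

γ = ρg = 789 × 9.81 / 1000 = 7.74009 kN/m³.
The plate makes 48° with the vertical, i.e. θ = 90° − 48° = 42° to the horizontal. Measuring y along the incline from the free-surface line, vertical depth h = y·sinθ with sinθ = 0.669131.
The centroid lies 2.8/2 = 1.4 m below the top edge, so y_c = 5.1 + 1.4 = 6.5 m and h_c = 6.5 × 0.669131 = 4.34935 m.
A = 1.7 × 2.8 = 4.76 m².
Resultant F = γ·h_c·A = 7.74009 × 4.34935 × 4.76 = 160.242 kN.
I_c = b·h³/12 = 1.7 × 2.8³/12 = 3.10987 m⁴.
Centre of pressure: y_p = y_c + I_c/(y_c·A) = 6.5 + 3.10987/(6.5 × 4.76) = 6.5 + 0.100513 = 6.60051 m along the plane.
The resultant acts 1.4 + 0.100513 = 1.50051 m (along the plate) below the hinge at the top edge, so the moment about the hinge is M = F × 1.50051 = 160.242 × 1.50051 = 240.445 kN·m.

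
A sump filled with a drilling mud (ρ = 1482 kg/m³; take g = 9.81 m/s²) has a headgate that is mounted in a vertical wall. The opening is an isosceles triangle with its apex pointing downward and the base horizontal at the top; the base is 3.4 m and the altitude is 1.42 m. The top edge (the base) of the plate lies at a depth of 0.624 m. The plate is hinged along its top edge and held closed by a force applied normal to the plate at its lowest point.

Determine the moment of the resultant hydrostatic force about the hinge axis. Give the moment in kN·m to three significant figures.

γ = ρg = 1482 × 9.81 / 1000 = 14.53842 kN/m³.
With the apex down, the centroid sits h/3 = 1.42/3 = 0.473333 m below the base (the top edge), so the centroid depth is h_c = 0.624 + 0.473333 = 1.09733 m.
A = ½ × 3.4 × 1.42 = 2.414 m².
Resultant F = γ·h_c·A = 14.53842 × 1.09733 × 2.414 = 38.5116 kN.
I_c = b·h³/36 = 3.4 × 1.42³/36 = 0.270422 m⁴.
Centre of pressure: y_p = y_c + I_c/(y_c·A) = 1.09733 + 0.270422/(1.09733 × 2.414) = 1.09733 + 0.102086 = 1.19942 m along the plane.
The resultant acts 0.473333 + 0.102086 = 0.575419 m (along the plate) below the hinge at the top edge, so the moment about the hinge is M = F × 0.575419 = 38.5116 × 0.575419 = 22.1603 kN·m.

M ≈ 22.2 kN·m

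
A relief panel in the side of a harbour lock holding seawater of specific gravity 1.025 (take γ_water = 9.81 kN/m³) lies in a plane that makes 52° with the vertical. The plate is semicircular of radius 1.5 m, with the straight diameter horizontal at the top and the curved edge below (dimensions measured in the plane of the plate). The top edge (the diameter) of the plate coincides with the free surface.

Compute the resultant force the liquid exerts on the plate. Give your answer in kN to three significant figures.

F ≈ 13.9 kN

γ = 1.025 × 9.81 = 10.05525 kN/m³.
The plate makes 52° with the vertical, i.e. θ = 90° − 52° = 38° to the horizontal. Measuring y along the incline from the free-surface line, vertical depth h = y·sinθ with sinθ = 0.615661.
The centroid of a semicircle lies 4r/(3π) = 0.63662 m from the diameter, here below the top edge, so y_c = 0.63662 m and h_c = 0.63662 × 0.615661 = 0.391942 m.
A = πr²/2 = π × 1.5²/2 = 3.53429 m².
Resultant F = γ·h_c·A = 10.05525 × 0.391942 × 3.53429 = 13.9289 kN.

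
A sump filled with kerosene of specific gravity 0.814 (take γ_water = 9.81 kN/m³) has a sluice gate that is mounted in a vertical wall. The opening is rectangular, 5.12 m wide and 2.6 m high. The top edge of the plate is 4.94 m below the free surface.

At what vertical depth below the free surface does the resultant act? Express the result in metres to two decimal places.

γ = 0.814 × 9.81 = 7.98534 kN/m³.
The centroid lies 2.6/2 = 1.3 m below the top edge, so the centroid depth is h_c = 4.94 + 1.3 = 6.24 m.
A = 5.12 × 2.6 = 13.312 m².
Resultant F = γ·h_c·A = 7.98534 × 6.24 × 13.312 = 663.317 kN.
I_c = b·h³/12 = 5.12 × 2.6³/12 = 7.49909 m⁴.
Centre of pressure: y_p = y_c + I_c/(y_c·A) = 6.24 + 7.49909/(6.24 × 13.312) = 6.24 + 0.0902777 = 6.33028 m along the plane.

h_p = 6.33 m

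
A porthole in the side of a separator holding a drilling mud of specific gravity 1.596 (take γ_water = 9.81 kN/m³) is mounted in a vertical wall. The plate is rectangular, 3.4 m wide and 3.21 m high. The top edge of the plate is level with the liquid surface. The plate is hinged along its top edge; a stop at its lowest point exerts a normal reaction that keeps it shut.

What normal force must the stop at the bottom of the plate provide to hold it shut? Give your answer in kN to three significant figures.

P ≈ 183 kN

γ = 1.596 × 9.81 = 15.65676 kN/m³.
The centroid lies 3.21/2 = 1.605 m below the top edge, so the centroid depth is h_c = 1.605 m.
A = 3.4 × 3.21 = 10.914 m².
Resultant F = γ·h_c·A = 15.65676 × 1.605 × 10.914 = 274.259 kN.
I_c = b·h³/12 = 3.4 × 3.21³/12 = 9.37158 m⁴.
Centre of pressure: y_p = y_c + I_c/(y_c·A) = 1.605 + 9.37158/(1.605 × 10.914) = 1.605 + 0.535 = 2.14 m along the plane.
The resultant acts 1.605 + 0.535 = 2.14 m (along the plate) below the hinge at the top edge, so the moment about the hinge is M = F × 2.14 = 274.259 × 2.14 = 586.914 kN·m.
A normal force at the bottom, 3.21 m from the hinge, must supply this moment: P = 586.914/3.21 = 182.839 kN.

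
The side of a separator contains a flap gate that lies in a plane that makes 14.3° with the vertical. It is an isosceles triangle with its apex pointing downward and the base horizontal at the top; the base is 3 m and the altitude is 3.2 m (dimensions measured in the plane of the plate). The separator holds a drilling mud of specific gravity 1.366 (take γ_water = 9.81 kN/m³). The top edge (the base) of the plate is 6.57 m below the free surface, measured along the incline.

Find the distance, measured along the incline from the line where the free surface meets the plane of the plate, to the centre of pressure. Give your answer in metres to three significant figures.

γ = 1.366 × 9.81 = 13.40046 kN/m³.
The plate makes 14.3° with the vertical, i.e. θ = 90° − 14.3° = 75.7° to the horizontal. Measuring y along the incline from the free-surface line, vertical depth h = y·sinθ with sinθ = 0.969016.
With the apex down, the centroid sits h/3 = 3.2/3 = 1.06667 m below the base (the top edge), so y_c = 6.57 + 1.06667 = 7.63667 m and h_c = 7.63667 × 0.969016 = 7.40006 m.
A = ½ × 3 × 3.2 = 4.8 m².
Resultant F = γ·h_c·A = 13.40046 × 7.40006 × 4.8 = 475.988 kN.
I_c = b·h³/36 = 3 × 3.2³/36 = 2.73067 m⁴.
Centre of pressure: y_p = y_c + I_c/(y_c·A) = 7.63667 + 2.73067/(7.63667 × 4.8) = 7.63667 + 0.0744945 = 7.71116 m along the plane.

y_p = 7.71 m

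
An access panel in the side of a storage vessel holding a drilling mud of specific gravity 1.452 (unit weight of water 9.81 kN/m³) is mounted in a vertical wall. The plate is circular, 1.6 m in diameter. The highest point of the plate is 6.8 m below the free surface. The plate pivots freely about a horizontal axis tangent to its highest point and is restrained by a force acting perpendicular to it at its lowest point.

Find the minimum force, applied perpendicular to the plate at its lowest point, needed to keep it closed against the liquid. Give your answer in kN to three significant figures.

γ = 1.452 × 9.81 = 14.24412 kN/m³.
The centroid is at the centre, 0.8 m below the top of the plate, so the centroid depth is h_c = 6.8 + 0.8 = 7.6 m.
A = π(0.8)² = 2.01062 m².
Resultant F = γ·h_c·A = 14.24412 × 7.6 × 2.01062 = 217.66 kN.
I_c = πr⁴/4 = π × 0.8⁴/4 = 0.321699 m⁴.
Centre of pressure: y_p = y_c + I_c/(y_c·A) = 7.6 + 0.321699/(7.6 × 2.01062) = 7.6 + 0.0210526 = 7.62105 m along the plane.
The resultant acts 0.8 + 0.0210526 = 0.821053 m (along the plate) below the hinge at the top edge, so the moment about the hinge is M = F × 0.821053 = 217.66 × 0.821053 = 178.71 kN·m.
A normal force at the bottom, 1.6 m from the hinge, must supply this moment: P = 178.71/1.6 = 111.694 kN.

P ≈ 112 kN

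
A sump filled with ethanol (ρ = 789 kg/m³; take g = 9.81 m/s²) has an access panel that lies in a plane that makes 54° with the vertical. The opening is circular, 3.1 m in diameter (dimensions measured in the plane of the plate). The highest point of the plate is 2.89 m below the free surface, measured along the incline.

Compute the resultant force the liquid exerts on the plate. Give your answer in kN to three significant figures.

γ = ρg = 789 × 9.81 / 1000 = 7.74009 kN/m³.
The plate makes 54° with the vertical, i.e. θ = 90° − 54° = 36° to the horizontal. Measuring y along the incline from the free-surface line, vertical depth h = y·sinθ with sinθ = 0.587785.
The centroid is at the centre, 1.55 m below the top of the plate, so y_c = 2.89 + 1.55 = 4.44 m and h_c = 4.44 × 0.587785 = 2.60977 m.
A = π(1.55)² = 7.54768 m².
Resultant F = γ·h_c·A = 7.74009 × 2.60977 × 7.54768 = 152.462 kN.

F ≈ 152 kN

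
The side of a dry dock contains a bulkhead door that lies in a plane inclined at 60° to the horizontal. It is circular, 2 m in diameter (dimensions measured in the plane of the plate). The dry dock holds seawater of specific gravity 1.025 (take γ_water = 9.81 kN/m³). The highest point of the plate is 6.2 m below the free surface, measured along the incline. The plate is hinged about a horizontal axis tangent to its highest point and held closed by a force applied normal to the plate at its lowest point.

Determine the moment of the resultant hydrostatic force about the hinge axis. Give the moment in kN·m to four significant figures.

M ≈ 203.8 kN·m

γ = 1.025 × 9.81 = 10.05525 kN/m³.
Let θ = 60° be the plate's angle to the horizontal; measure y along the incline from where the plane meets the free surface. Vertical depth h = y·sinθ with sinθ = 0.866025.
The centroid is at the centre, 1 m below the top of the plate, so y_c = 6.2 + 1 = 7.2 m and h_c = 7.2 × 0.866025 = 6.23538 m.
A = π(1)² = 3.14159 m².
Resultant F = γ·h_c·A = 10.05525 × 6.23538 × 3.14159 = 196.972 kN.
I_c = πr⁴/4 = π × 1⁴/4 = 0.785398 m⁴.
Centre of pressure: y_p = y_c + I_c/(y_c·A) = 7.2 + 0.785398/(7.2 × 3.14159) = 7.2 + 0.0347222 = 7.23472 m along the plane.
The resultant acts 1 + 0.0347222 = 1.03472 m (along the plate) below the hinge at the top edge, so the moment about the hinge is M = F × 1.03472 = 196.972 × 1.03472 = 203.811 kN·m.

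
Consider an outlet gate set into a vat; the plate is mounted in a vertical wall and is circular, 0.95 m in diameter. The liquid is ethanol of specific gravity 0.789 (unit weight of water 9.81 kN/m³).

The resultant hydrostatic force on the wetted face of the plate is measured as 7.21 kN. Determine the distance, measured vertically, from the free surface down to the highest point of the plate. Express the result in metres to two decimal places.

d_top ≈ 0.84 m

γ = 0.789 × 9.81 = 7.74009 kN/m³.
A = π(0.475)² = 0.708822 m².
From F = γ·h_c·A, the centroid depth is h_c = 7.21/(7.74009 × 0.708822) = 1.31417 m.
The centroid is at the centre, 0.475 m below the top of the plate, so the highest point sits at h_top = 1.31417 − 0.475 = 0.83917 m below the surface.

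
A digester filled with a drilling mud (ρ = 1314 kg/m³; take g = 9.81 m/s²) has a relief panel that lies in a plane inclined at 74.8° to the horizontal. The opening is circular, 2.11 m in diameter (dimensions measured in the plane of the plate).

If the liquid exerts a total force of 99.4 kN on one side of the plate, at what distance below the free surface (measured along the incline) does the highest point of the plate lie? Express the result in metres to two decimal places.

y_top ≈ 1.23 m

γ = ρg = 1314 × 9.81 / 1000 = 12.89034 kN/m³.
A = π(1.055)² = 3.49667 m².
From F = γ·h_c·A, the centroid depth is h_c = 99.4/(12.89034 × 3.49667) = 2.2053 m.
Let θ = 74.8° be the plate's angle to the horizontal; measure y along the incline from where the plane meets the free surface. Vertical depth h = y·sinθ with sinθ = 0.965016.
Along the incline, y_c = h_c/sinθ = 2.2053/0.965016 = 2.28525 m.
The centroid is at the centre, 1.055 m below the top of the plate, so the highest point sits at y_top = 2.28525 − 1.055 = 1.23025 m along the incline.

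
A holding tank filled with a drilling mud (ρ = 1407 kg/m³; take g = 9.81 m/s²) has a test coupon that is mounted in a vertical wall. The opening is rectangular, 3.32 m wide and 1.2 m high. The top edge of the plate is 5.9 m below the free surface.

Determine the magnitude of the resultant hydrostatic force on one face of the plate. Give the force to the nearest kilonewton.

F ≈ 357 kN

γ = ρg = 1407 × 9.81 / 1000 = 13.80267 kN/m³.
The centroid lies 1.2/2 = 0.6 m below the top edge, so the centroid depth is h_c = 5.9 + 0.6 = 6.5 m.
A = 3.32 × 1.2 = 3.984 m².
Resultant F = γ·h_c·A = 13.80267 × 6.5 × 3.984 = 357.434 kN.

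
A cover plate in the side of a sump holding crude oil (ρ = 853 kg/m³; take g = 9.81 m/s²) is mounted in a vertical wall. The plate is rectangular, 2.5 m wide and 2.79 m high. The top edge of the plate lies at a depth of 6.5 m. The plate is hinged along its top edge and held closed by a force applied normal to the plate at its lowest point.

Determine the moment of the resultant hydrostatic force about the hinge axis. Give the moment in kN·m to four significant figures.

M ≈ 680.7 kN·m

γ = ρg = 853 × 9.81 / 1000 = 8.36793 kN/m³.
The centroid lies 2.79/2 = 1.395 m below the top edge, so the centroid depth is h_c = 6.5 + 1.395 = 7.895 m.
A = 2.5 × 2.79 = 6.975 m².
Resultant F = γ·h_c·A = 8.36793 × 7.895 × 6.975 = 460.802 kN.
I_c = b·h³/12 = 2.5 × 2.79³/12 = 4.52451 m⁴.
Centre of pressure: y_p = y_c + I_c/(y_c·A) = 7.895 + 4.52451/(7.895 × 6.975) = 7.895 + 0.0821628 = 7.97716 m along the plane.
The resultant acts 1.395 + 0.0821628 = 1.47716 m (along the plate) below the hinge at the top edge, so the moment about the hinge is M = F × 1.47716 = 460.802 × 1.47716 = 680.678 kN·m.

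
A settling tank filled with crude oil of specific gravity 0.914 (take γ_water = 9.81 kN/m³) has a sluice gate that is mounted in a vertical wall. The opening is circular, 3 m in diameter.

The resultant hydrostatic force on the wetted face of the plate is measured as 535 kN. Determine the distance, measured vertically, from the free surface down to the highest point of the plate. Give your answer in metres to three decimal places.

γ = 0.914 × 9.81 = 8.96634 kN/m³.
A = π(1.5)² = 7.06858 m².
From F = γ·h_c·A, the centroid depth is h_c = 535/(8.96634 × 7.06858) = 8.44124 m.
The centroid is at the centre, 1.5 m below the top of the plate, so the highest point sits at h_top = 8.44124 − 1.5 = 6.94124 m below the surface.

d_top ≈ 6.941 m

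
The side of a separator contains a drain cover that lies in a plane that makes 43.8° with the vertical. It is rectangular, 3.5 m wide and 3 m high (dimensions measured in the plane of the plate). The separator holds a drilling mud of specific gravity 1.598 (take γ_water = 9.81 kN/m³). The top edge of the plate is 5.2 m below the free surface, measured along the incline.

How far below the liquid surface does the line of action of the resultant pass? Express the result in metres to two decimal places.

γ = 1.598 × 9.81 = 15.67638 kN/m³.
The plate makes 43.8° with the vertical, i.e. θ = 90° − 43.8° = 46.2° to the horizontal. Measuring y along the incline from the free-surface line, vertical depth h = y·sinθ with sinθ = 0.721760.
The centroid lies 3/2 = 1.5 m below the top edge, so y_c = 5.2 + 1.5 = 6.7 m and h_c = 6.7 × 0.721760 = 4.83579 m.
A = 3.5 × 3 = 10.5 m².
Resultant F = γ·h_c·A = 15.67638 × 4.83579 × 10.5 = 795.981 kN.
I_c = b·h³/12 = 3.5 × 3³/12 = 7.875 m⁴.
Centre of pressure: y_p = y_c + I_c/(y_c·A) = 6.7 + 7.875/(6.7 × 10.5) = 6.7 + 0.11194 = 6.81194 m along the plane.
Vertically, h_p = y_p·sinθ = 6.81194 × 0.721760 = 4.91659 m.

h_p = 4.92 m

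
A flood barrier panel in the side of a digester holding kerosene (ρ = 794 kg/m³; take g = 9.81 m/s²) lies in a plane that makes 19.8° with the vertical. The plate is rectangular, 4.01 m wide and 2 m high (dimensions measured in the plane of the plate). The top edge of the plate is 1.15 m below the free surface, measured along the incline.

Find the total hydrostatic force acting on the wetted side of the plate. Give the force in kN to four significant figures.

γ = ρg = 794 × 9.81 / 1000 = 7.78914 kN/m³.
The plate makes 19.8° with the vertical, i.e. θ = 90° − 19.8° = 70.2° to the horizontal. Measuring y along the incline from the free-surface line, vertical depth h = y·sinθ with sinθ = 0.940881.
The centroid lies 2/2 = 1 m below the top edge, so y_c = 1.15 + 1 = 2.15 m and h_c = 2.15 × 0.940881 = 2.02289 m.
A = 4.01 × 2 = 8.02 m².
Resultant F = γ·h_c·A = 7.78914 × 2.02289 × 8.02 = 126.368 kN.

F ≈ 126.4 kN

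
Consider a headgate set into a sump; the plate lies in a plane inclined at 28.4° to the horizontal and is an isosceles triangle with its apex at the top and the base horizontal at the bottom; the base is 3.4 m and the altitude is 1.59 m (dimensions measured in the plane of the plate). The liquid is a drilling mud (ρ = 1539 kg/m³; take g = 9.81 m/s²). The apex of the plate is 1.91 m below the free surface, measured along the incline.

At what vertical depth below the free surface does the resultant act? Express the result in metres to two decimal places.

h_p = 1.44 m

γ = ρg = 1539 × 9.81 / 1000 = 15.09759 kN/m³.
Let θ = 28.4° be the plate's angle to the horizontal; measure y along the incline from where the plane meets the free surface. Vertical depth h = y·sinθ with sinθ = 0.475624.
With the apex up, the centroid sits 2h/3 = 2 × 1.59/3 = 1.06 m below the apex, so y_c = 1.91 + 1.06 = 2.97 m and h_c = 2.97 × 0.475624 = 1.4126 m.
A = ½ × 3.4 × 1.59 = 2.703 m².
Resultant F = γ·h_c·A = 15.09759 × 1.4126 × 2.703 = 57.6465 kN.
I_c = b·h³/36 = 3.4 × 1.59³/36 = 0.379636 m⁴.
Centre of pressure: y_p = y_c + I_c/(y_c·A) = 2.97 + 0.379636/(2.97 × 2.703) = 2.97 + 0.0472895 = 3.01729 m along the plane.
Vertically, h_p = y_p·sinθ = 3.01729 × 0.475624 = 1.4351 m.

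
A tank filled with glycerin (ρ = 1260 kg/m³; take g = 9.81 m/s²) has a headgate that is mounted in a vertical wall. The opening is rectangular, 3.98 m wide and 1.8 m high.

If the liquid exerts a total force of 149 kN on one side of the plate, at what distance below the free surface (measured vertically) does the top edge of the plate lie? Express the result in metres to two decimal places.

γ = ρg = 1260 × 9.81 / 1000 = 12.3606 kN/m³.
A = 3.98 × 1.8 = 7.164 m².
From F = γ·h_c·A, the centroid depth is h_c = 149/(12.3606 × 7.164) = 1.68264 m.
The centroid lies 1.8/2 = 0.9 m below the top edge, so the top edge sits at h_top = 1.68264 − 0.9 = 0.78264 m below the surface.

d_top ≈ 0.78 m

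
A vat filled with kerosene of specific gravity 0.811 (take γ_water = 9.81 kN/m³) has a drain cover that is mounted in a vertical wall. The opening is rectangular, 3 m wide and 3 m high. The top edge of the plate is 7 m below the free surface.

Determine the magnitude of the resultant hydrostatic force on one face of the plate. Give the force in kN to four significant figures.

F ≈ 608.6 kN

γ = 0.811 × 9.81 = 7.95591 kN/m³.
The centroid lies 3/2 = 1.5 m below the top edge, so the centroid depth is h_c = 7 + 1.5 = 8.5 m.
A = 3 × 3 = 9 m².
Resultant F = γ·h_c·A = 7.95591 × 8.5 × 9 = 608.627 kN.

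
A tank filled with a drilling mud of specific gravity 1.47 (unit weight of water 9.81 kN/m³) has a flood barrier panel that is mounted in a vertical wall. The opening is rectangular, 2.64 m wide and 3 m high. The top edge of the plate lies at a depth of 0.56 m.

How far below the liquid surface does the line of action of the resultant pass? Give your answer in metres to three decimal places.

γ = 1.47 × 9.81 = 14.4207 kN/m³.
The centroid lies 3/2 = 1.5 m below the top edge, so the centroid depth is h_c = 0.56 + 1.5 = 2.06 m.
A = 2.64 × 3 = 7.92 m².
Resultant F = γ·h_c·A = 14.4207 × 2.06 × 7.92 = 235.277 kN.
I_c = b·h³/12 = 2.64 × 3³/12 = 5.94 m⁴.
Centre of pressure: y_p = y_c + I_c/(y_c·A) = 2.06 + 5.94/(2.06 × 7.92) = 2.06 + 0.364078 = 2.42408 m along the plane.

h_p = 2.424 m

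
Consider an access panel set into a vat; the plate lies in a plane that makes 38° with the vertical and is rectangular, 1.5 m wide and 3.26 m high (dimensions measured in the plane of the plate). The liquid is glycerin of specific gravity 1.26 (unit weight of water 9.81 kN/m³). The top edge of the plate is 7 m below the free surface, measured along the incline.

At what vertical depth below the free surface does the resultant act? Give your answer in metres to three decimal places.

γ = 1.26 × 9.81 = 12.3606 kN/m³.
The plate makes 38° with the vertical, i.e. θ = 90° − 38° = 52° to the horizontal. Measuring y along the incline from the free-surface line, vertical depth h = y·sinθ with sinθ = 0.788011.
The centroid lies 3.26/2 = 1.63 m below the top edge, so y_c = 7 + 1.63 = 8.63 m and h_c = 8.63 × 0.788011 = 6.80053 m.
A = 1.5 × 3.26 = 4.89 m².
Resultant F = γ·h_c·A = 12.3606 × 6.80053 × 4.89 = 411.047 kN.
I_c = b·h³/12 = 1.5 × 3.26³/12 = 4.33075 m⁴.
Centre of pressure: y_p = y_c + I_c/(y_c·A) = 8.63 + 4.33075/(8.63 × 4.89) = 8.63 + 0.102623 = 8.73262 m along the plane.
Vertically, h_p = y_p·sinθ = 8.73262 × 0.788011 = 6.8814 m.

h_p = 6.881 m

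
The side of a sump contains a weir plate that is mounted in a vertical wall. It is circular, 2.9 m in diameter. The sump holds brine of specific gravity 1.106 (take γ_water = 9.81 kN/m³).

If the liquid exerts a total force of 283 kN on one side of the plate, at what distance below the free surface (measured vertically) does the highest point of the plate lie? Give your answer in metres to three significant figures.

d_top ≈ 2.50 m

γ = 1.106 × 9.81 = 10.84986 kN/m³.
A = π(1.45)² = 6.6052 m².
From F = γ·h_c·A, the centroid depth is h_c = 283/(10.84986 × 6.6052) = 3.9489 m.
The centroid is at the centre, 1.45 m below the top of the plate, so the highest point sits at h_top = 3.9489 − 1.45 = 2.4989 m below the surface.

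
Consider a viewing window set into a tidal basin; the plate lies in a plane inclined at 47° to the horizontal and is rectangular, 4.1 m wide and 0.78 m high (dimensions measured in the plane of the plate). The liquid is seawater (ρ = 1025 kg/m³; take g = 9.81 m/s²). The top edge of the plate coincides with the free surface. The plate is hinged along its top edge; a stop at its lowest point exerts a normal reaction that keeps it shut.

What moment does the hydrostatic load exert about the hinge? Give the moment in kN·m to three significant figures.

γ = ρg = 1025 × 9.81 / 1000 = 10.05525 kN/m³.
Let θ = 47° be the plate's angle to the horizontal; measure y along the incline from where the plane meets the free surface. Vertical depth h = y·sinθ with sinθ = 0.731354.
The centroid lies 0.78/2 = 0.39 m below the top edge, so y_c = 0.39 m and h_c = 0.39 × 0.731354 = 0.285228 m.
A = 4.1 × 0.78 = 3.198 m².
Resultant F = γ·h_c·A = 10.05525 × 0.285228 × 3.198 = 9.17199 kN.
I_c = b·h³/12 = 4.1 × 0.78³/12 = 0.162139 m⁴.
Centre of pressure: y_p = y_c + I_c/(y_c·A) = 0.39 + 0.162139/(0.39 × 3.198) = 0.39 + 0.13 = 0.52 m along the plane.
The resultant acts 0.39 + 0.13 = 0.52 m (along the plate) below the hinge at the top edge, so the moment about the hinge is M = F × 0.52 = 9.17199 × 0.52 = 4.76943 kN·m.

M ≈ 4.77 kN·m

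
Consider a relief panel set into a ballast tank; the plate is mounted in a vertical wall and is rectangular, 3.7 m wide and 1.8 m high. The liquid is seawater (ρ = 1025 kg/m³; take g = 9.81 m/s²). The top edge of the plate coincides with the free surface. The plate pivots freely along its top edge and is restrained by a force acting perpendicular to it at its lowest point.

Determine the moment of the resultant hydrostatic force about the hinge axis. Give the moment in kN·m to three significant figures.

M ≈ 72.3 kN·m

γ = ρg = 1025 × 9.81 / 1000 = 10.05525 kN/m³.
The centroid lies 1.8/2 = 0.9 m below the top edge, so the centroid depth is h_c = 0.9 m.
A = 3.7 × 1.8 = 6.66 m².
Resultant F = γ·h_c·A = 10.05525 × 0.9 × 6.66 = 60.2712 kN.
I_c = b·h³/12 = 3.7 × 1.8³/12 = 1.7982 m⁴.
Centre of pressure: y_p = y_c + I_c/(y_c·A) = 0.9 + 1.7982/(0.9 × 6.66) = 0.9 + 0.3 = 1.2 m along the plane.
The resultant acts 0.9 + 0.3 = 1.2 m (along the plate) below the hinge at the top edge, so the moment about the hinge is M = F × 1.2 = 60.2712 × 1.2 = 72.3254 kN·m.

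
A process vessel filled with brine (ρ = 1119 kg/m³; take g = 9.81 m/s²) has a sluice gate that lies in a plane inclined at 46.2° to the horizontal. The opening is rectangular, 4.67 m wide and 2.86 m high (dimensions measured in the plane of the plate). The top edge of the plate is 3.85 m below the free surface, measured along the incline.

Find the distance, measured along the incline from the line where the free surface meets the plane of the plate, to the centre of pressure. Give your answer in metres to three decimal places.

y_p = 5.409 m

γ = ρg = 1119 × 9.81 / 1000 = 10.97739 kN/m³.
Let θ = 46.2° be the plate's angle to the horizontal; measure y along the incline from where the plane meets the free surface. Vertical depth h = y·sinθ with sinθ = 0.721760.
The centroid lies 2.86/2 = 1.43 m below the top edge, so y_c = 3.85 + 1.43 = 5.28 m and h_c = 5.28 × 0.721760 = 3.81089 m.
A = 4.67 × 2.86 = 13.3562 m².
Resultant F = γ·h_c·A = 10.97739 × 3.81089 × 13.3562 = 558.738 kN.
I_c = b·h³/12 = 4.67 × 2.86³/12 = 9.10403 m⁴.
Centre of pressure: y_p = y_c + I_c/(y_c·A) = 5.28 + 9.10403/(5.28 × 13.3562) = 5.28 + 0.129097 = 5.4091 m along the plane.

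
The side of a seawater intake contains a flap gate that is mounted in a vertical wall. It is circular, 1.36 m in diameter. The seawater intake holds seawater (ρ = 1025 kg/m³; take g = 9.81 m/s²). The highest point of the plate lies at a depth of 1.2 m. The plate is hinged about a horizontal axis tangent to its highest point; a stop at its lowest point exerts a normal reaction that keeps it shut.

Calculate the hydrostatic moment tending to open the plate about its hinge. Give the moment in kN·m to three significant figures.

M ≈ 20.4 kN·m

γ = ρg = 1025 × 9.81 / 1000 = 10.05525 kN/m³.
The centroid is at the centre, 0.68 m below the top of the plate, so the centroid depth is h_c = 1.2 + 0.68 = 1.88 m.
A = π(0.68)² = 1.45267 m².
Resultant F = γ·h_c·A = 10.05525 × 1.88 × 1.45267 = 27.4611 kN.
I_c = πr⁴/4 = π × 0.68⁴/4 = 0.167929 m⁴.
Centre of pressure: y_p = y_c + I_c/(y_c·A) = 1.88 + 0.167929/(1.88 × 1.45267) = 1.88 + 0.0614895 = 1.94149 m along the plane.
The resultant acts 0.68 + 0.0614895 = 0.74149 m (along the plate) below the hinge at the top edge, so the moment about the hinge is M = F × 0.74149 = 27.4611 × 0.74149 = 20.3621 kN·m.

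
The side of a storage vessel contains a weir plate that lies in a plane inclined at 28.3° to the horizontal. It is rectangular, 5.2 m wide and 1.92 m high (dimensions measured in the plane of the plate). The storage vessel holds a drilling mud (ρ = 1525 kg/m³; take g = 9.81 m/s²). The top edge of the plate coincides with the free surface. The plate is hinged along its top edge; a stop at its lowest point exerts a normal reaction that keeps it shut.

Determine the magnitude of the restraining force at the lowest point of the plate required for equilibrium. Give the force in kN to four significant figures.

P ≈ 45.32 kN

γ = ρg = 1525 × 9.81 / 1000 = 14.96025 kN/m³.
Let θ = 28.3° be the plate's angle to the horizontal; measure y along the incline from where the plane meets the free surface. Vertical depth h = y·sinθ with sinθ = 0.474088.
The centroid lies 1.92/2 = 0.96 m below the top edge, so y_c = 0.96 m and h_c = 0.96 × 0.474088 = 0.455124 m.
A = 5.2 × 1.92 = 9.984 m².
Resultant F = γ·h_c·A = 14.96025 × 0.455124 × 9.984 = 67.9787 kN.
I_c = b·h³/12 = 5.2 × 1.92³/12 = 3.06708 m⁴.
Centre of pressure: y_p = y_c + I_c/(y_c·A) = 0.96 + 3.06708/(0.96 × 9.984) = 0.96 + 0.319999 = 1.28 m along the plane.
The resultant acts 0.96 + 0.319999 = 1.28 m (along the plate) below the hinge at the top edge, so the moment about the hinge is M = F × 1.28 = 67.9787 × 1.28 = 87.0127 kN·m.
A normal force at the bottom, 1.92 m from the hinge, must supply this moment: P = 87.0127/1.92 = 45.3191 kN.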